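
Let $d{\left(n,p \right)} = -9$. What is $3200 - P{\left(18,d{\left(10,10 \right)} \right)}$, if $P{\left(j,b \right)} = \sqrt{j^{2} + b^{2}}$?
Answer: $3200 - 9 \sqrt{5} \approx 3179.9$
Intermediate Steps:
$P{\left(j,b \right)} = \sqrt{b^{2} + j^{2}}$
$3200 - P{\left(18,d{\left(10,10 \right)} \right)} = 3200 - \sqrt{\left(-9\right)^{2} + 18^{2}} = 3200 - \sqrt{81 + 324} = 3200 - \sqrt{405} = 3200 - 9 \sqrt{5}$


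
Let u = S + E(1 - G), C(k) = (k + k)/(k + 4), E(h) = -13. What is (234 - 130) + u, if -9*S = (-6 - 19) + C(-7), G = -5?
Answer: 2518/27 ≈ 93.259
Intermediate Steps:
C(k) = 2*k/(4 + k) (C(k) = (2*k)/(4 + k) = 2*k/(4 + k))
S = 61/27 (S = -((-6 - 19) + 2*(-7)/(4 - 7))/9 = -(-25 + 2*(-7)/(-3))/9 = -(-25 + 2*(-7)*(-⅓))/9 = -(-25 + 14/3)/9 = -⅑*(-61/3) = 61/27 ≈ 2.2593)
u = -290/27 (u = 61/27 - 13 = -290/27 ≈ -10.741)
(234 - 130) + u = (234 - 130) - 290/27 = 104 - 290/27 = 2518/27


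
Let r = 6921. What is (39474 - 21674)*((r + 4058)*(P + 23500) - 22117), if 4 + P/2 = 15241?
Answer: 10547540036200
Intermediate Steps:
P = 30474 (P = -8 + 2*15241 = -8 + 30482 = 30474)
(39474 - 21674)*((r + 4058)*(P + 23500) - 22117) = (39474 - 21674)*((6921 + 4058)*(30474 + 23500) - 22117) = 17800*(10979*53974 - 22117) = 17800*(592580546 - 22117) = 17800*592558429 = 10547540036200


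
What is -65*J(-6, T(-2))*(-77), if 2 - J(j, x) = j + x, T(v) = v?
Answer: 50050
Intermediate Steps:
J(j, x) = 2 - j - x (J(j, x) = 2 - (j + x) = 2 + (-j - x) = 2 - j - x)
-65*J(-6, T(-2))*(-77) = -65*(2 - 1*(-6) - 1*(-2))*(-77) = -65*(2 + 6 + 2)*(-77) = -65*10*(-77) = -650*(-77) = 50050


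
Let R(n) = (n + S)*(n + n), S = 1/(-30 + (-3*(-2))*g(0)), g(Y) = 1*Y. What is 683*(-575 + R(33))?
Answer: 5466732/5 ≈ 1.0933e+6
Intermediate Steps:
g(Y) = Y
S = -1/30 (S = 1/(-30 - 3*(-2)*0) = 1/(-30 + 6*0) = 1/(-30 + 0) = 1/(-30) = -1/30 ≈ -0.033333)
R(n) = 2*n*(-1/30 + n) (R(n) = (n - 1/30)*(n + n) = (-1/30 + n)*(2*n) = 2*n*(-1/30 + n))
683*(-575 + R(33)) = 683*(-575 + (1/15)*33*(-1 + 30*33)) = 683*(-575 + (1/15)*33*(-1 + 990)) = 683*(-575 + (1/15)*33*989) = 683*(-575 + 10879/5) = 683*(8004/5) = 5466732/5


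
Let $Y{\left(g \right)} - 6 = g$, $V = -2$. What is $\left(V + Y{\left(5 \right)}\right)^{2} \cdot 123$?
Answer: $9963$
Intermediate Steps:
$Y{\left(g \right)} = 6 + g$
$\left(V + Y{\left(5 \right)}\right)^{2} \cdot 123 = \left(-2 + \left(6 + 5\right)\right)^{2} \cdot 123 = \left(-2 + 11\right)^{2} \cdot 123 = 9^{2} \cdot 123 = 81 \cdot 123 = 9963$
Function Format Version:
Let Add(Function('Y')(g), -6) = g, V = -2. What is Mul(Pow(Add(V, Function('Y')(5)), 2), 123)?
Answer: 9963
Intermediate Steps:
Function('Y')(g) = Add(6, g)
Mul(Pow(Add(V, Function('Y')(5)), 2), 123) = Mul(Pow(Add(-2, Add(6, 5)), 2), 123) = Mul(Pow(Add(-2, 11), 2), 123) = Mul(Pow(9, 2), 123) = Mul(81, 123) = 9963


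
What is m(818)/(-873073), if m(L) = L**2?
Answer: -669124/873073 ≈ -0.76640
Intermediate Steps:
m(818)/(-873073) = 818**2/(-873073) = 669124*(-1/873073) = -669124/873073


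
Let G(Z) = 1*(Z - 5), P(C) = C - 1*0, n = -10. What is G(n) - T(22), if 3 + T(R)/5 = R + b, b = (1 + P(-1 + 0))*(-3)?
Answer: -110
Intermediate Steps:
P(C) = C (P(C) = C + 0 = C)
G(Z) = -5 + Z (G(Z) = 1*(-5 + Z) = -5 + Z)
b = 0 (b = (1 + (-1 + 0))*(-3) = (1 - 1)*(-3) = 0*(-3) = 0)
T(R) = -15 + 5*R (T(R) = -15 + 5*(R + 0) = -15 + 5*R)
G(n) - T(22) = (-5 - 10) - (-15 + 5*22) = -15 - (-15 + 110) = -15 - 1*95 = -15 - 95 = -110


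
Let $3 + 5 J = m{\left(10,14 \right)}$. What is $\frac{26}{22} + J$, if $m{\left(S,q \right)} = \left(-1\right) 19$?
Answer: $- \frac{177}{55} \approx -3.2182$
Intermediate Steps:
$m{\left(S,q \right)} = -19$
$J = - \frac{22}{5}$ ($J = - \frac{3}{5} + \frac{1}{5} \left(-19\right) = - \frac{3}{5} - \frac{19}{5} = - \frac{22}{5} \approx -4.4$)
$\frac{26}{22} + J = \frac{26}{22} - \frac{22}{5} = 26 \cdot \frac{1}{22} - \frac{22}{5} = \frac{13}{11} - \frac{22}{5} = - \frac{177}{55}$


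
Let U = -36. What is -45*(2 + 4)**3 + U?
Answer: -9756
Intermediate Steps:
-45*(2 + 4)**3 + U = -45*(2 + 4)**3 - 36 = -45*6**3 - 36 = -45*216 - 36 = -9720 - 36 = -9756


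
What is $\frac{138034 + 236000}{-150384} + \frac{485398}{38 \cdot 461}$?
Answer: $\frac{5536980435}{219535576} \approx 25.221$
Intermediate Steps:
$\frac{138034 + 236000}{-150384} + \frac{485398}{38 \cdot 461} = 374034 \left(- \frac{1}{150384}\right) + \frac{485398}{17518} = - \frac{62339}{25064} + 485398 \cdot \frac{1}{17518} = - \frac{62339}{25064} + \frac{242699}{8759} = \frac{5536980435}{219535576}$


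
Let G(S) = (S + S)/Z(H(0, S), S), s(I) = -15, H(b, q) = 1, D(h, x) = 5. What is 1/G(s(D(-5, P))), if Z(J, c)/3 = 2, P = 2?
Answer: -⅕ ≈ -0.20000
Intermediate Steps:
Z(J, c) = 6 (Z(J, c) = 3*2 = 6)
G(S) = S/3 (G(S) = (S + S)/6 = (2*S)*(⅙) = S/3)
1/G(s(D(-5, P))) = 1/((⅓)*(-15)) = 1/(-5) = -⅕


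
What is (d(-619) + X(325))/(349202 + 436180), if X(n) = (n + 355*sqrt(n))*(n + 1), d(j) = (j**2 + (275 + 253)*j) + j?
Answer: 80830/392691 + 289325*sqrt(13)/392691 ≈ 2.8623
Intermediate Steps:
d(j) = j**2 + 529*j (d(j) = (j**2 + 528*j) + j = j**2 + 529*j)
X(n) = (1 + n)*(n + 355*sqrt(n)) (X(n) = (n + 355*sqrt(n))*(1 + n) = (1 + n)*(n + 355*sqrt(n)))
(d(-619) + X(325))/(349202 + 436180) = (-619*(529 - 619) + (325 + 325**2 + 355*sqrt(325) + 355*325**(3/2)))/(349202 + 436180) = (-619*(-90) + (325 + 105625 + 355*(5*sqrt(13)) + 355*(1625*sqrt(13))))/785382 = (55710 + (325 + 105625 + 1775*sqrt(13) + 576875*sqrt(13)))*(1/785382) = (55710 + (105950 + 578650*sqrt(13)))*(1/785382) = (161660 + 578650*sqrt(13))*(1/785382) = 80830/392691 + 289325*sqrt(13)/392691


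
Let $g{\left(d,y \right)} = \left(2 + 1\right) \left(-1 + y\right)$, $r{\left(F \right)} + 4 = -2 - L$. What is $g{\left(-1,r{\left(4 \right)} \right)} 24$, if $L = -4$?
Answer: $-216$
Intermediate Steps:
$r{\left(F \right)} = -2$ ($r{\left(F \right)} = -4 - -2 = -4 + \left(-2 + 4\right) = -4 + 2 = -2$)
$g{\left(d,y \right)} = -3 + 3 y$ ($g{\left(d,y \right)} = 3 \left(-1 + y\right) = -3 + 3 y$)
$g{\left(-1,r{\left(4 \right)} \right)} 24 = \left(-3 + 3 \left(-2\right)\right) 24 = \left(-3 - 6\right) 24 = \left(-9\right) 24 = -216$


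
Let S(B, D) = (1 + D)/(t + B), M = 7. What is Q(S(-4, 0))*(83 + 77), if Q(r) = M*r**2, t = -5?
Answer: 1120/81 ≈ 13.827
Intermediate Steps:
S(B, D) = (1 + D)/(-5 + B)
Q(r) = 7*r**2
Q(S(-4, 0))*(83 + 77) = (7*((1 + 0)/(-5 - 4))**2)*(83 + 77) = (7*(1/(-9))**2)*160 = (7*(-1/9*1)**2)*160 = (7*(-1/9)**2)*160 = (7*(1/81))*160 = (7/81)*160 = 1120/81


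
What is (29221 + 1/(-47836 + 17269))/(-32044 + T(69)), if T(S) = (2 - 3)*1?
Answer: -68707562/75347655 ≈ -0.91187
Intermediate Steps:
T(S) = -1 (T(S) = -1*1 = -1)
(29221 + 1/(-47836 + 17269))/(-32044 + T(69)) = (29221 + 1/(-47836 + 17269))/(-32044 - 1) = (29221 + 1/(-30567))/(-32045) = (29221 - 1/30567)*(-1/32045) = (893198306/30567)*(-1/32045) = -68707562/75347655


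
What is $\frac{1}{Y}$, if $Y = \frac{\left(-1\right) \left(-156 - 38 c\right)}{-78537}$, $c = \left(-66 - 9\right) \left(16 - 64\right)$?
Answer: $- \frac{26179}{45652} \approx -0.57345$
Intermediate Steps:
$c = 3600$ ($c = \left(-75\right) \left(-48\right) = 3600$)
$Y = - \frac{45652}{26179}$ ($Y = \frac{\left(-1\right) \left(-156 - 136800\right)}{-78537} = - (-156 - 136800) \left(- \frac{1}{78537}\right) = \left(-1\right) \left(-136956\right) \left(- \frac{1}{78537}\right) = 136956 \left(- \frac{1}{78537}\right) = - \frac{45652}{26179} \approx -1.7438$)
$\frac{1}{Y} = \frac{1}{- \frac{45652}{26179}} = - \frac{26179}{45652}$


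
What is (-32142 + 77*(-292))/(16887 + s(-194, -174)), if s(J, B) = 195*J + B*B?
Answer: -54626/9333 ≈ -5.8530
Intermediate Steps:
s(J, B) = B² + 195*J (s(J, B) = 195*J + B² = B² + 195*J)
(-32142 + 77*(-292))/(16887 + s(-194, -174)) = (-32142 + 77*(-292))/(16887 + ((-174)² + 195*(-194))) = (-32142 - 22484)/(16887 + (30276 - 37830)) = -54626/(16887 - 7554) = -54626/9333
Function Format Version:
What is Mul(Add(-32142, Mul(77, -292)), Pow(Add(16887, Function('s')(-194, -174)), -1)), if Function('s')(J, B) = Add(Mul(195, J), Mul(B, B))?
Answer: Rational(-54626, 9333) ≈ -5.8530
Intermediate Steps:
Function('s')(J, B) = Add(Pow(B, 2), Mul(195, J)) (Function('s')(J, B) = Add(Mul(195, J), Pow(B, 2)) = Add(Pow(B, 2), Mul(195, J)))
Mul(Add(-32142, Mul(77, -292)), Pow(Add(16887, Function('s')(-194, -174)), -1)) = Mul(Add(-32142, Mul(77, -292)), Pow(Add(16887, Add(Pow(-174, 2), Mul(195, -194))), -1)) = Mul(Add(-32142, -22484), Pow(Add(16887, Add(30276, -37830)), -1)) = Mul(-54626, Pow(Add(16887, -7554), -1)) = Mul(-54626, Pow(9333, -1)) = Mul(-54626, Rational(1, 9333)) = Rational(-54626, 9333)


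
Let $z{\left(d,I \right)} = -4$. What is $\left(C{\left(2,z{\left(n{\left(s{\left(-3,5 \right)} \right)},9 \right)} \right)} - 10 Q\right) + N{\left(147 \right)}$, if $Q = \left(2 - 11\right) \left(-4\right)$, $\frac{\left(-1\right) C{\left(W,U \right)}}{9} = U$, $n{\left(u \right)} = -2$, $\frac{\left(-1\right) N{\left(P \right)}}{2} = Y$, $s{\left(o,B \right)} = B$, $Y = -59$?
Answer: $-206$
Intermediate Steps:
$N{\left(P \right)} = 118$ ($N{\left(P \right)} = \left(-2\right) \left(-59\right) = 118$)
$C{\left(W,U \right)} = - 9 U$
$Q = 36$ ($Q = \left(-9\right) \left(-4\right) = 36$)
$\left(C{\left(2,z{\left(n{\left(s{\left(-3,5 \right)} \right)},9 \right)} \right)} - 10 Q\right) + N{\left(147 \right)} = \left(\left(-9\right) \left(-4\right) - 360\right) + 118 = \left(36 - 360\right) + 118 = -324 + 118 = -206$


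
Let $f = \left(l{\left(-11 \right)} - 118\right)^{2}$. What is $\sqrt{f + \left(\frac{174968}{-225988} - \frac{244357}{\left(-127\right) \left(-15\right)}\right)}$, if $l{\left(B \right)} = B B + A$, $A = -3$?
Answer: $\frac{i \sqrt{30506188278205635}}{15375255} \approx 11.36 i$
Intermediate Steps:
$l{\left(B \right)} = -3 + B^{2}$ ($l{\left(B \right)} = B B - 3 = B^{2} - 3 = -3 + B^{2}$)
$f = 0$ ($f = \left(\left(-3 + \left(-11\right)^{2}\right) - 118\right)^{2} = \left(\left(-3 + 121\right) - 118\right)^{2} = \left(118 - 118\right)^{2} = 0^{2} = 0$)
$\sqrt{f + \left(\frac{174968}{-225988} - \frac{244357}{\left(-127\right) \left(-15\right)}\right)} = \sqrt{0 + \left(\frac{174968}{-225988} - \frac{244357}{\left(-127\right) \left(-15\right)}\right)} = \sqrt{0 + \left(174968 \left(- \frac{1}{225988}\right) - \frac{244357}{1905}\right)} = \sqrt{0 - \frac{13888765939}{107626785}} = \sqrt{- \frac{13888765939}{107626785}} = \frac{i \sqrt{30506188278205635}}{15375255}$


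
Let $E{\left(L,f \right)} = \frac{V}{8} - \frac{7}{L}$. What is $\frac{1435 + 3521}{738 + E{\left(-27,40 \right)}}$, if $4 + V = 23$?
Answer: $\frac{1070496}{159977} \approx 6.6916$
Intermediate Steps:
$V = 19$ ($V = -4 + 23 = 19$)
$E{\left(L,f \right)} = \frac{19}{8} - \frac{7}{L}$
$\frac{1435 + 3521}{738 + E{\left(-27,40 \right)}} = \frac{1435 + 3521}{738 + \left(\frac{19}{8} - \frac{7}{-27}\right)} = \frac{4956}{738 + \left(\frac{19}{8} - - \frac{7}{27}\right)} = \frac{4956}{738 + \left(\frac{19}{8} + \frac{7}{27}\right)} = \frac{4956}{738 + \frac{569}{216}} = \frac{4956}{\frac{159977}{216}} = 4956 \cdot \frac{216}{159977} = \frac{1070496}{159977}$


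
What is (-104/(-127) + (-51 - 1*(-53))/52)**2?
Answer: 8014561/10903204 ≈ 0.73506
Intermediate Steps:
(-104/(-127) + (-51 - 1*(-53))/52)**2 = (-104*(-1/127) + (-51 + 53)*(1/52))**2 = (104/127 + 2*(1/52))**2 = (104/127 + 1/26)**2 = (2831/3302)**2 = 8014561/10903204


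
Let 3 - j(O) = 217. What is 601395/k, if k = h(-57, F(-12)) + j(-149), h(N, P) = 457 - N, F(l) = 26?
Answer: 40093/20 ≈ 2004.7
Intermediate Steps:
j(O) = -214 (j(O) = 3 - 1*217 = 3 - 217 = -214)
k = 300 (k = (457 - 1*(-57)) - 214 = (457 + 57) - 214 = 514 - 214 = 300)
601395/k = 601395/300 = 601395*(1/300) = 40093/20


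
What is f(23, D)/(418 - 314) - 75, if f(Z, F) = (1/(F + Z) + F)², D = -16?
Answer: -369879/5096 ≈ -72.582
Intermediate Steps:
f(Z, F) = (F + 1/(F + Z))²
f(23, D)/(418 - 314) - 75 = ((1 + (-16)² - 16*23)²/(-16 + 23)²)/(418 - 314) - 75 = ((1 + 256 - 368)²/7²)/104 - 75 = ((1/49)*(-111)²)/104 - 75 = ((1/49)*12321)/104 - 75 = (1/104)*(12321/49) - 75 = 12321/5096 - 75 = -369879/5096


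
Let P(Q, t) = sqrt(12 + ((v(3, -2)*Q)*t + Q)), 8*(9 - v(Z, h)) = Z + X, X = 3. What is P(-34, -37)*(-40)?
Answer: -20*sqrt(41426) ≈ -4070.7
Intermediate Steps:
v(Z, h) = 69/8 - Z/8 (v(Z, h) = 9 - (Z + 3)/8 = 9 - (3 + Z)/8 = 9 + (-3/8 - Z/8) = 69/8 - Z/8)
P(Q, t) = sqrt(12 + Q + 33*Q*t/4) (P(Q, t) = sqrt(12 + (((69/8 - 1/8*3)*Q)*t + Q)) = sqrt(12 + (((69/8 - 3/8)*Q)*t + Q)) = sqrt(12 + ((33*Q/4)*t + Q)) = sqrt(12 + (33*Q*t/4 + Q)) = sqrt(12 + (Q + 33*Q*t/4)) = sqrt(12 + Q + 33*Q*t/4))
P(-34, -37)*(-40) = (sqrt(48 + 4*(-34) + 33*(-34)*(-37))/2)*(-40) = (sqrt(48 - 136 + 41514)/2)*(-40) = (sqrt(41426)/2)*(-40) = -20*sqrt(41426)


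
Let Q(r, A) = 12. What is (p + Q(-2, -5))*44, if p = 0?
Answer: 528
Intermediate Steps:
(p + Q(-2, -5))*44 = (0 + 12)*44 = 12*44 = 528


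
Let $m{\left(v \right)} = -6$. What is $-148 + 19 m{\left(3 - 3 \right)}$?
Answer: $-262$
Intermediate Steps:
$-148 + 19 m{\left(3 - 3 \right)} = -148 + 19 \left(-6\right) = -148 - 114 = -262$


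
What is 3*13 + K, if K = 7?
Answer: 46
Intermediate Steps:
3*13 + K = 3*13 + 7 = 39 + 7 = 46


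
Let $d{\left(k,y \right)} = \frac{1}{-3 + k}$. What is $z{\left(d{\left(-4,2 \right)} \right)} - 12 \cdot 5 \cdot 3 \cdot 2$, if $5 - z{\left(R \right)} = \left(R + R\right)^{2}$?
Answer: $- \frac{17399}{49} \approx -355.08$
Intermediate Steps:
$z{\left(R \right)} = 5 - 4 R^{2}$ ($z{\left(R \right)} = 5 - \left(R + R\right)^{2} = 5 - \left(2 R\right)^{2} = 5 - 4 R^{2}$)
$z{\left(d{\left(-4,2 \right)} \right)} - 12 \cdot 5 \cdot 3 \cdot 2 = \left(5 - 4 \left(\frac{1}{-3 - 4}\right)^{2}\right) - 12 \cdot 5 \cdot 3 \cdot 2 = \left(5 - 4 \left(\frac{1}{-7}\right)^{2}\right) - 12 \cdot 15 \cdot 2 = \left(5 - 4 \left(- \frac{1}{7}\right)^{2}\right) - 360 = \left(5 - \frac{4}{49}\right) - 360 = \frac{241}{49} - 360 = - \frac{17399}{49}$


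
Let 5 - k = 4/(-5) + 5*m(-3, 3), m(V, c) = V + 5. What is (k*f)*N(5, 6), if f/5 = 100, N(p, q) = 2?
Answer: -4200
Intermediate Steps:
f = 500 (f = 5*100 = 500)
m(V, c) = 5 + V
k = -21/5 (k = 5 - (4/(-5) + 5*(5 - 3)) = 5 - (4*(-⅕) + 5*2) = 5 - (-⅘ + 10) = 5 - 1*46/5 = 5 - 46/5 = -21/5 ≈ -4.2000)
(k*f)*N(5, 6) = -21/5*500*2 = -2100*2 = -4200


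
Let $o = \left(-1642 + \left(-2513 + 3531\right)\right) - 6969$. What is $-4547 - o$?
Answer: $3046$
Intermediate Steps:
$o = -7593$ ($o = \left(-1642 + 1018\right) - 6969 = -624 - 6969 = -7593$)
$-4547 - o = -4547 - -7593 = -4547 + 7593 = 3046$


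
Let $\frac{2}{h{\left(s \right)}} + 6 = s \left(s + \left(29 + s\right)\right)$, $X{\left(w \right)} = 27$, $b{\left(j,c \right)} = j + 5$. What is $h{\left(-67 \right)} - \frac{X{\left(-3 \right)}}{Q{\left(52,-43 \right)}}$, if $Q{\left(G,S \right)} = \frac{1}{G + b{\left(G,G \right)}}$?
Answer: $- \frac{20686345}{7029} \approx -2943.0$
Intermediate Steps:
$b{\left(j,c \right)} = 5 + j$
$Q{\left(G,S \right)} = \frac{1}{5 + 2 G}$ ($Q{\left(G,S \right)} = \frac{1}{G + \left(5 + G\right)} = \frac{1}{5 + 2 G}$)
$h{\left(s \right)} = \frac{2}{-6 + s \left(29 + 2 s\right)}$ ($h{\left(s \right)} = \frac{2}{-6 + s \left(s + \left(29 + s\right)\right)} = \frac{2}{-6 + s \left(29 + 2 s\right)}$)
$h{\left(-67 \right)} - \frac{X{\left(-3 \right)}}{Q{\left(52,-43 \right)}} = \frac{2}{-6 + 2 \left(-67\right)^{2} + 29 \left(-67\right)} - \frac{27}{\frac{1}{5 + 2 \cdot 52}} = \frac{2}{-6 + 2 \cdot 4489 - 1943} - \frac{27}{\frac{1}{5 + 104}} = \frac{2}{-6 + 8978 - 1943} - \frac{27}{\frac{1}{109}} = \frac{2}{7029} - 27 \frac{1}{\frac{1}{109}} = 2 \cdot \frac{1}{7029} - 27 \cdot 109 = \frac{2}{7029} - 2943 = - \frac{20686345}{7029}$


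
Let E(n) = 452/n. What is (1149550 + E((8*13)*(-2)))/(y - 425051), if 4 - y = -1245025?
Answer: 59776487/42638856 ≈ 1.4019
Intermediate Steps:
y = 1245029 (y = 4 - 1*(-1245025) = 4 + 1245025 = 1245029)
(1149550 + E((8*13)*(-2)))/(y - 425051) = (1149550 + 452/(((8*13)*(-2))))/(1245029 - 425051) = (1149550 + 452/((104*(-2))))/819978 = (1149550 + 452/(-208))*(1/819978) = (1149550 + 452*(-1/208))*(1/819978) = (1149550 - 113/52)*(1/819978) = (59776487/52)*(1/819978) = 59776487/42638856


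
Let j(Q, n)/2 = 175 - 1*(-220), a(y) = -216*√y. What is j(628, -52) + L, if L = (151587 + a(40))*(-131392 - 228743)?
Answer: -54591783455 + 155578320*√10 ≈ -5.4100e+10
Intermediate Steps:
L = -54591784245 + 155578320*√10 (L = (151587 - 432*√10)*(-131392 - 228743) = (151587 - 432*√10)*(-360135) = -54591784245 + 155578320*√10 ≈ -5.4100e+10)
j(Q, n) = 790 (j(Q, n) = 2*(175 - 1*(-220)) = 2*(175 + 220) = 2*395 = 790)
j(628, -52) + L = 790 + (-54591784245 + 155578320*√10) = -54591783455 + 155578320*√10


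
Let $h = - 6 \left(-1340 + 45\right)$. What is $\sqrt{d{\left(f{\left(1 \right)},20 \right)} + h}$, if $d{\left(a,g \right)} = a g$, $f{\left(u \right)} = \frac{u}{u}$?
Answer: $\sqrt{7790} \approx 88.261$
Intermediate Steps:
$f{\left(u \right)} = 1$
$h = 7770$ ($h = \left(-6\right) \left(-1295\right) = 7770$)
$\sqrt{d{\left(f{\left(1 \right)},20 \right)} + h} = \sqrt{1 \cdot 20 + 7770} = \sqrt{20 + 7770} = \sqrt{7790}$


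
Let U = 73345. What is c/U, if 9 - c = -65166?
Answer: 13035/14669 ≈ 0.88861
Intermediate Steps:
c = 65175 (c = 9 - 1*(-65166) = 9 + 65166 = 65175)
c/U = 65175/73345 = 65175*(1/73345) = 13035/14669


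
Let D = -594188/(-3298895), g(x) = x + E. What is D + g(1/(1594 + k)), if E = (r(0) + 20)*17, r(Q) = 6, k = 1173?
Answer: 4036242186621/9128042465 ≈ 442.18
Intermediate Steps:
E = 442 (E = (6 + 20)*17 = 26*17 = 442)
g(x) = 442 + x (g(x) = x + 442 = 442 + x)
D = 594188/3298895 (D = -594188*(-1/3298895) = 594188/3298895 ≈ 0.18012)
D + g(1/(1594 + k)) = 594188/3298895 + (442 + 1/(1594 + 1173)) = 594188/3298895 + (442 + 1/2767) = 594188/3298895 + 1223015/2767 = 4036242186621/9128042465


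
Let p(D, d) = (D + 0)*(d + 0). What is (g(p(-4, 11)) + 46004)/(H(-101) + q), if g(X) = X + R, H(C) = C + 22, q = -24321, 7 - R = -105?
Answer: -5759/3050 ≈ -1.8882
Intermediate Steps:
R = 112 (R = 7 - 1*(-105) = 7 + 105 = 112)
p(D, d) = D*d
H(C) = 22 + C
g(X) = 112 + X (g(X) = X + 112 = 112 + X)
(g(p(-4, 11)) + 46004)/(H(-101) + q) = ((112 - 4*11) + 46004)/((22 - 101) - 24321) = ((112 - 44) + 46004)/(-79 - 24321) = (68 + 46004)/(-24400) = 46072*(-1/24400) = -5759/3050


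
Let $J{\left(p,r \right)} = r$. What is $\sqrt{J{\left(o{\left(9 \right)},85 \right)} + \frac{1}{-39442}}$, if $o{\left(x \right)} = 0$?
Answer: $\frac{\sqrt{132232026498}}{39442} \approx 9.2195$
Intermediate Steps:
$\sqrt{J{\left(o{\left(9 \right)},85 \right)} + \frac{1}{-39442}} = \sqrt{85 + \frac{1}{-39442}} = \sqrt{85 - \frac{1}{39442}} = \sqrt{\frac{3352569}{39442}} = \frac{\sqrt{132232026498}}{39442}$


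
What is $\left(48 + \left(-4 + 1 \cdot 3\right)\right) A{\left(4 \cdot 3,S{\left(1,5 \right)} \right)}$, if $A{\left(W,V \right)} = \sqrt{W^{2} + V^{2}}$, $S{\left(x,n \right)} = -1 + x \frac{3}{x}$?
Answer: $94 \sqrt{37} \approx 571.78$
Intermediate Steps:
$S{\left(x,n \right)} = 2$ ($S{\left(x,n \right)} = -1 + 3 = 2$)
$A{\left(W,V \right)} = \sqrt{V^{2} + W^{2}}$
$\left(48 + \left(-4 + 1 \cdot 3\right)\right) A{\left(4 \cdot 3,S{\left(1,5 \right)} \right)} = \left(48 + \left(-4 + 1 \cdot 3\right)\right) \sqrt{2^{2} + \left(4 \cdot 3\right)^{2}} = \left(48 + \left(-4 + 3\right)\right) \sqrt{4 + 12^{2}} = \left(48 - 1\right) \sqrt{4 + 144} = 47 \sqrt{148} = 47 \cdot 2 \sqrt{37} = 94 \sqrt{37}$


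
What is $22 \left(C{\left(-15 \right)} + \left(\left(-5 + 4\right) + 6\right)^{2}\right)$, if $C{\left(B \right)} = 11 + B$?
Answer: $462$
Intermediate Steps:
$22 \left(C{\left(-15 \right)} + \left(\left(-5 + 4\right) + 6\right)^{2}\right) = 22 \left(\left(11 - 15\right) + \left(\left(-5 + 4\right) + 6\right)^{2}\right) = 22 \left(-4 + \left(-1 + 6\right)^{2}\right) = 22 \left(-4 + 5^{2}\right) = 22 \left(-4 + 25\right) = 22 \cdot 21 = 462$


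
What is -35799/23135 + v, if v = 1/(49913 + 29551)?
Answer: -406386943/262628520 ≈ -1.5474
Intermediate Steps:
v = 1/79464 ≈ 1.2584e-5
-35799/23135 + v = -35799/23135 + 1/79464 = -406386943/262628520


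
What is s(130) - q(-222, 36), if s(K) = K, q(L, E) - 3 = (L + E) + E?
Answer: 277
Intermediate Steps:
q(L, E) = 3 + L + 2*E (q(L, E) = 3 + ((L + E) + E) = 3 + ((E + L) + E) = 3 + (L + 2*E) = 3 + L + 2*E)
s(130) - q(-222, 36) = 130 - (3 - 222 + 2*36) = 130 - (3 - 222 + 72) = 130 - 1*(-147) = 130 + 147 = 277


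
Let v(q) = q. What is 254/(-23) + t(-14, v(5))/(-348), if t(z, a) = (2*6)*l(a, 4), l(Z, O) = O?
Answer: -7458/667 ≈ -11.181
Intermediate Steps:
t(z, a) = 48 (t(z, a) = (2*6)*4 = 12*4 = 48)
254/(-23) + t(-14, v(5))/(-348) = 254/(-23) + 48/(-348) = 254*(-1/23) + 48*(-1/348) = -254/23 - 4/29 = -7458/667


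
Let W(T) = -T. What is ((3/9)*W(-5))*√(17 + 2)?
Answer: 5*√19/3 ≈ 7.2648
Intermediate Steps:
((3/9)*W(-5))*√(17 + 2) = ((3/9)*(-1*(-5)))*√(17 + 2) = ((3*(⅑))*5)*√19 = ((⅓)*5)*√19 = 5*√19/3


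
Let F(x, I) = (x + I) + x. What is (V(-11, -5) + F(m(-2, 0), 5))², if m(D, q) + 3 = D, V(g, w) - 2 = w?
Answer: 64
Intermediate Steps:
V(g, w) = 2 + w
m(D, q) = -3 + D
F(x, I) = I + 2*x (F(x, I) = (I + x) + x = I + 2*x)
(V(-11, -5) + F(m(-2, 0), 5))² = ((2 - 5) + (5 + 2*(-3 - 2)))² = (-3 + (5 + 2*(-5)))² = (-3 + (5 - 10))² = (-3 - 5)² = (-8)² = 64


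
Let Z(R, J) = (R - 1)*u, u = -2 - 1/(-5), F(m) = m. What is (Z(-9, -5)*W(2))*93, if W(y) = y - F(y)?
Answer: 0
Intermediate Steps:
u = -9/5 (u = -2 - (-1)/5 = -2 - 1*(-⅕) = -2 + ⅕ = -9/5 ≈ -1.8000)
W(y) = 0 (W(y) = y - y = 0)
Z(R, J) = 9/5 - 9*R/5 (Z(R, J) = (R - 1)*(-9/5) = (-1 + R)*(-9/5) = 9/5 - 9*R/5)
(Z(-9, -5)*W(2))*93 = ((9/5 - 9/5*(-9))*0)*93 = ((9/5 + 81/5)*0)*93 = (18*0)*93 = 0*93 = 0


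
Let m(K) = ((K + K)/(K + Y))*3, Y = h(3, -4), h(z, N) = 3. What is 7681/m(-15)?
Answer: 15362/15 ≈ 1024.1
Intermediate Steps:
Y = 3
m(K) = 6*K/(3 + K) (m(K) = ((K + K)/(K + 3))*3 = ((2*K)/(3 + K))*3 = (2*K/(3 + K))*3 = 6*K/(3 + K))
7681/m(-15) = 7681/((6*(-15)/(3 - 15))) = 7681/((6*(-15)/(-12))) = 7681/((6*(-15)*(-1/12))) = 7681/(15/2) = 7681*(2/15) = 15362/15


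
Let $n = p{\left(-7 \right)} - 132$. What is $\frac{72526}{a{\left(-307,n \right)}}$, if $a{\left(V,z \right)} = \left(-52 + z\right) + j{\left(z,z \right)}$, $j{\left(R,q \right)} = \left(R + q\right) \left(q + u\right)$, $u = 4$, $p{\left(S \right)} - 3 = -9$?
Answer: $\frac{36263}{18397} \approx 1.9711$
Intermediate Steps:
$p{\left(S \right)} = -6$ ($p{\left(S \right)} = 3 - 9 = -6$)
$j{\left(R,q \right)} = \left(4 + q\right) \left(R + q\right)$ ($j{\left(R,q \right)} = \left(R + q\right) \left(q + 4\right) = \left(R + q\right) \left(4 + q\right) = \left(4 + q\right) \left(R + q\right)$)
$n = -138$ ($n = -6 - 132 = -138$)
$a{\left(V,z \right)} = -52 + 2 z^{2} + 9 z$ ($a{\left(V,z \right)} = \left(-52 + z\right) + \left(z^{2} + 4 z + 4 z + z z\right) = \left(-52 + z\right) + \left(z^{2} + 4 z + 4 z + z^{2}\right) = \left(-52 + z\right) + \left(2 z^{2} + 8 z\right) = -52 + 2 z^{2} + 9 z$)
$\frac{72526}{a{\left(-307,n \right)}} = \frac{72526}{-52 + 2 \left(-138\right)^{2} + 9 \left(-138\right)} = \frac{72526}{-52 + 2 \cdot 19044 - 1242} = \frac{72526}{-52 + 38088 - 1242} = \frac{72526}{36794} = 72526 \cdot \frac{1}{36794} = \frac{36263}{18397}$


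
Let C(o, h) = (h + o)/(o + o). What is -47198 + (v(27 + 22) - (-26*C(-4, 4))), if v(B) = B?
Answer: -47149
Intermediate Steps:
C(o, h) = (h + o)/(2*o) (C(o, h) = (h + o)/((2*o)) = (h + o)*(1/(2*o)) = (h + o)/(2*o))
-47198 + (v(27 + 22) - (-26*C(-4, 4))) = -47198 + ((27 + 22) - (-13*(4 - 4)/(-4))) = -47198 + (49 - (-13*(-1)*0/4)) = -47198 + (49 - (-26*0)) = -47198 + (49 - 0) = -47198 + (49 - 1*0) = -47198 + (49 + 0) = -47198 + 49 = -47149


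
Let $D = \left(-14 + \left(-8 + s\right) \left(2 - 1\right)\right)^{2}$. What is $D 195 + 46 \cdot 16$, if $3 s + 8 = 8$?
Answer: $95116$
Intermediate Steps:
$s = 0$ ($s = - \frac{8}{3} + \frac{1}{3} \cdot 8 = - \frac{8}{3} + \frac{8}{3} = 0$)
$D = 484$ ($D = \left(-14 + \left(-8 + 0\right) \left(2 - 1\right)\right)^{2} = \left(-14 - 8\right)^{2} = \left(-22\right)^{2} = 484$)
$D 195 + 46 \cdot 16 = 484 \cdot 195 + 46 \cdot 16 = 94380 + 736 = 95116$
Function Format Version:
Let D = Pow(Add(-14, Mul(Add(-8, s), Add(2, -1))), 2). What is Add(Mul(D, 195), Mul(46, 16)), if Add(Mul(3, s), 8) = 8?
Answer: 95116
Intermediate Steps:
s = 0 (s = Add(Rational(-8, 3), Mul(Rational(1, 3), 8)) = Add(Rational(-8, 3), Rational(8, 3)) = 0)
D = 484 (D = Pow(Add(-14, Mul(Add(-8, 0), Add(2, -1))), 2) = Pow(Add(-14, Mul(-8, 1)), 2) = Pow(Add(-14, -8), 2) = Pow(-22, 2) = 484)
Add(Mul(D, 195), Mul(46, 16)) = Add(Mul(484, 195), Mul(46, 16)) = Add(94380, 736) = 95116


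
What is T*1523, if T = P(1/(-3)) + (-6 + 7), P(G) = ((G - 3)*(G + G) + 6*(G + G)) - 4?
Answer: -65489/9 ≈ -7276.6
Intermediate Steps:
P(G) = -4 + 12*G + 2*G*(-3 + G) (P(G) = ((-3 + G)*(2*G) + 6*(2*G)) - 4 = (2*G*(-3 + G) + 12*G) - 4 = (12*G + 2*G*(-3 + G)) - 4 = -4 + 12*G + 2*G*(-3 + G))
T = -43/9 (T = (-4 + 2*(1/(-3))**2 + 6/(-3)) + (-6 + 7) = (-4 + 2*(-1/3)**2 + 6*(-1/3)) + 1 = (-4 + 2*(1/9) - 2) + 1 = (-4 + 2/9 - 2) + 1 = -52/9 + 1 = -43/9 ≈ -4.7778)
T*1523 = -43/9*1523 = -65489/9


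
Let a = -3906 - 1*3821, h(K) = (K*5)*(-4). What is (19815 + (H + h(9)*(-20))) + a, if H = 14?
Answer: 15702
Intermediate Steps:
h(K) = -20*K (h(K) = (5*K)*(-4) = -20*K)
a = -7727 (a = -3906 - 3821 = -7727)
(19815 + (H + h(9)*(-20))) + a = (19815 + (14 - 20*9*(-20))) - 7727 = (19815 + (14 - 180*(-20))) - 7727 = (19815 + (14 + 3600)) - 7727 = (19815 + 3614) - 7727 = 23429 - 7727 = 15702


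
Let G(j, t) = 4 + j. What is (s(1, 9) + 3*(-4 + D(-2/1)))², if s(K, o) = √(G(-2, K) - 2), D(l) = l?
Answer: 324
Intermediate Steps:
s(K, o) = 0 (s(K, o) = √((4 - 2) - 2) = √(2 - 2) = √0 = 0)
(s(1, 9) + 3*(-4 + D(-2/1)))² = (0 + 3*(-4 - 2/1))² = (0 + 3*(-4 - 2*1))² = (0 + 3*(-4 - 2))² = (0 + 3*(-6))² = (0 - 18)² = (-18)² = 324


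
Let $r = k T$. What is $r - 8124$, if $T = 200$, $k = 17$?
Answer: $-4724$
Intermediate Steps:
$r = 3400$ ($r = 17 \cdot 200 = 3400$)
$r - 8124 = 3400 - 8124 = -4724$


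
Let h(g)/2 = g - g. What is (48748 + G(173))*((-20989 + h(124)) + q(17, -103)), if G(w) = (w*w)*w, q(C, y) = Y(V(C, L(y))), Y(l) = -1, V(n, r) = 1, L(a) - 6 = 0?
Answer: -109703500350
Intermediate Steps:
L(a) = 6 (L(a) = 6 + 0 = 6)
h(g) = 0 (h(g) = 2*(g - g) = 2*0 = 0)
q(C, y) = -1
G(w) = w³ (G(w) = w²*w = w³)
(48748 + G(173))*((-20989 + h(124)) + q(17, -103)) = (48748 + 173³)*((-20989 + 0) - 1) = (48748 + 5177717)*(-20989 - 1) = 5226465*(-20990) = -109703500350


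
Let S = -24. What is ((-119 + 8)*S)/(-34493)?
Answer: -2664/34493 ≈ -0.077233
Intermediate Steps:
((-119 + 8)*S)/(-34493) = ((-119 + 8)*(-24))/(-34493) = -111*(-24)*(-1/34493) = 2664*(-1/34493) = -2664/34493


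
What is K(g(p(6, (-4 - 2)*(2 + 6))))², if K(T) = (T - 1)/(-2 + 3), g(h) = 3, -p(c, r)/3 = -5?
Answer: 4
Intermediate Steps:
p(c, r) = 15 (p(c, r) = -3*(-5) = 15)
K(T) = -1 + T (K(T) = (-1 + T)/1 = (-1 + T)*1 = -1 + T)
K(g(p(6, (-4 - 2)*(2 + 6))))² = (-1 + 3)² = 2² = 4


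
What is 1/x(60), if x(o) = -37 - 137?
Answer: -1/174 ≈ -0.0057471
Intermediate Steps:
x(o) = -174
1/x(60) = 1/(-174) = -1/174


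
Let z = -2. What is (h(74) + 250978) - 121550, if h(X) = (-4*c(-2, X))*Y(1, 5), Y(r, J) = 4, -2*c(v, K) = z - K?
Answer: 128820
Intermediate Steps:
c(v, K) = 1 + K/2 (c(v, K) = -(-2 - K)/2 = 1 + K/2)
h(X) = -16 - 8*X (h(X) = -4*(1 + X/2)*4 = (-4 - 2*X)*4 = -16 - 8*X)
(h(74) + 250978) - 121550 = ((-16 - 8*74) + 250978) - 121550 = ((-16 - 592) + 250978) - 121550 = (-608 + 250978) - 121550 = 250370 - 121550 = 128820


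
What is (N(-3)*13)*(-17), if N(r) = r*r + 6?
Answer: -3315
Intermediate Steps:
N(r) = 6 + r² (N(r) = r² + 6 = 6 + r²)
(N(-3)*13)*(-17) = ((6 + (-3)²)*13)*(-17) = ((6 + 9)*13)*(-17) = (15*13)*(-17) = 195*(-17) = -3315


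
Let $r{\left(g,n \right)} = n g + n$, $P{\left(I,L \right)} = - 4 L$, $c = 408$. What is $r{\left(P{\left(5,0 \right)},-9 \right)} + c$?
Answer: $399$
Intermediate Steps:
$r{\left(g,n \right)} = n + g n$ ($r{\left(g,n \right)} = g n + n = n + g n$)
$r{\left(P{\left(5,0 \right)},-9 \right)} + c = - 9 \left(1 - 0\right) + 408 = - 9 \left(1 + 0\right) + 408 = \left(-9\right) 1 + 408 = -9 + 408 = 399$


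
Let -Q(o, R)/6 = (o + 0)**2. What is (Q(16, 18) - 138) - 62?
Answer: -1736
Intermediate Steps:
Q(o, R) = -6*o**2 (Q(o, R) = -6*(o + 0)**2 = -6*o**2)
(Q(16, 18) - 138) - 62 = (-6*16**2 - 138) - 62 = (-6*256 - 138) - 62 = (-1536 - 138) - 62 = -1674 - 62 = -1736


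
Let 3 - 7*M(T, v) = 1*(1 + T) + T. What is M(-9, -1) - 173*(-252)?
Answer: 305192/7 ≈ 43599.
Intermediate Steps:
M(T, v) = 2/7 - 2*T/7 (M(T, v) = 3/7 - (1*(1 + T) + T)/7 = 3/7 - ((1 + T) + T)/7 = 3/7 - (1 + 2*T)/7 = 3/7 + (-⅐ - 2*T/7) = 2/7 - 2*T/7)
M(-9, -1) - 173*(-252) = (2/7 - 2/7*(-9)) - 173*(-252) = (2/7 + 18/7) + 43596 = 20/7 + 43596 = 305192/7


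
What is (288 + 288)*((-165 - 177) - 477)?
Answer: -471744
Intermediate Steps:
(288 + 288)*((-165 - 177) - 477) = 576*(-342 - 477) = 576*(-819) = -471744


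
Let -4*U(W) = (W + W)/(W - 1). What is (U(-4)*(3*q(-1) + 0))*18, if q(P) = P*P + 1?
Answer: -216/5 ≈ -43.200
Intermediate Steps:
q(P) = 1 + P**2 (q(P) = P**2 + 1 = 1 + P**2)
U(W) = -W/(2*(-1 + W)) (U(W) = -(W + W)/(4*(W - 1)) = -2*W/(4*(-1 + W)) = -W/(2*(-1 + W)))
(U(-4)*(3*q(-1) + 0))*18 = ((-1*(-4)/(-2 + 2*(-4)))*(3*(1 + (-1)**2) + 0))*18 = ((-1*(-4)/(-2 - 8))*(3*(1 + 1) + 0))*18 = ((-1*(-4)/(-10))*(3*2 + 0))*18 = ((-1*(-4)*(-1/10))*(6 + 0))*18 = -2/5*6*18 = -12/5*18 = -216/5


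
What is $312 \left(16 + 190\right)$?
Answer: $64272$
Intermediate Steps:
$312 \left(16 + 190\right) = 312 \cdot 206 = 64272$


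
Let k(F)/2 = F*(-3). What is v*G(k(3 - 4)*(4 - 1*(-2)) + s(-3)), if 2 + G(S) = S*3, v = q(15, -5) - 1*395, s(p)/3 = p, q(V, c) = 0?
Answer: -31205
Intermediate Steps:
s(p) = 3*p
k(F) = -6*F (k(F) = 2*(F*(-3)) = 2*(-3*F) = -6*F)
v = -395 (v = 0 - 1*395 = 0 - 395 = -395)
G(S) = -2 + 3*S (G(S) = -2 + S*3 = -2 + 3*S)
v*G(k(3 - 4)*(4 - 1*(-2)) + s(-3)) = -395*(-2 + 3*((-6*(3 - 4))*(4 - 1*(-2)) + 3*(-3))) = -395*(-2 + 3*((-6*(-1))*(4 + 2) - 9)) = -395*(-2 + 3*(6*6 - 9)) = -395*(-2 + 3*(36 - 9)) = -395*(-2 + 3*27) = -395*(-2 + 81) = -395*79 = -31205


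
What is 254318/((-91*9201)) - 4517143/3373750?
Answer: -4640168532113/2824810511250 ≈ -1.6426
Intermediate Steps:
254318/((-91*9201)) - 4517143/3373750 = 254318/(-837291) - 4517143*1/3373750 = 254318*(-1/837291) - 4517143/3373750 = -254318/837291 - 4517143/3373750 = -4640168532113/2824810511250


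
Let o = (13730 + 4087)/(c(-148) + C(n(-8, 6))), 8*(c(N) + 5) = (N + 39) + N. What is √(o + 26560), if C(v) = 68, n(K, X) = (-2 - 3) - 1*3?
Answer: 2*√413901358/247 ≈ 164.73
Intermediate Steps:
n(K, X) = -8 (n(K, X) = -5 - 3 = -8)
c(N) = -⅛ + N/4 (c(N) = -5 + ((N + 39) + N)/8 = -5 + ((39 + N) + N)/8 = -5 + (39 + 2*N)/8 = -5 + (39/8 + N/4) = -⅛ + N/4)
o = 142536/247 (o = (13730 + 4087)/((-⅛ + (¼)*(-148)) + 68) = 17817/((-⅛ - 37) + 68) = 17817/(-297/8 + 68) = 17817/(247/8) = 17817*(8/247) = 142536/247 ≈ 577.07)
√(o + 26560) = √(142536/247 + 26560) = √(6702856/247) = 2*√413901358/247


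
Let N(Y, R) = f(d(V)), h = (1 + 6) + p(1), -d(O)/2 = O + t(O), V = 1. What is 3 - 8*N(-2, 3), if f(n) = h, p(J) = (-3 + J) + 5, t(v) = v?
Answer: -77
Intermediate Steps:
p(J) = 2 + J
d(O) = -4*O (d(O) = -2*(O + O) = -4*O)
h = 10 (h = (1 + 6) + (2 + 1) = 7 + 3 = 10)
f(n) = 10
N(Y, R) = 10
3 - 8*N(-2, 3) = 3 - 8*10 = 3 - 80 = -77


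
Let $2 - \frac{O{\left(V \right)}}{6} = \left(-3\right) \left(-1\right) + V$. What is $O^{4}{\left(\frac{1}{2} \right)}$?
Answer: $6561$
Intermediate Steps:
$O{\left(V \right)} = -6 - 6 V$ ($O{\left(V \right)} = 12 - 6 \left(\left(-3\right) \left(-1\right) + V\right) = 12 - 6 \left(3 + V\right) = 12 - \left(18 + 6 V\right) = -6 - 6 V$)
$O^{4}{\left(\frac{1}{2} \right)} = \left(-6 - \frac{6}{2}\right)^{4} = \left(-6 - 3\right)^{4} = \left(-9\right)^{4} = 6561$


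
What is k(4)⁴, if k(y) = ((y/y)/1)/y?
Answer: 1/256 ≈ 0.0039063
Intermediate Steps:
k(y) = 1/y (k(y) = (1*1)/y = 1/y)
k(4)⁴ = (1/4)⁴ = (¼)⁴ = 1/256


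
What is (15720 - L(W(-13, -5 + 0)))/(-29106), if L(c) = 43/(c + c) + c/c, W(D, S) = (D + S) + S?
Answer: -241039/446292 ≈ -0.54009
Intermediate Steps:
W(D, S) = D + 2*S
L(c) = 1 + 43/(2*c) (L(c) = 43/((2*c)) + 1 = 43*(1/(2*c)) + 1 = 43/(2*c) + 1 = 1 + 43/(2*c))
(15720 - L(W(-13, -5 + 0)))/(-29106) = (15720 - (43/2 + (-13 + 2*(-5 + 0)))/(-13 + 2*(-5 + 0)))/(-29106) = (15720 - (43/2 + (-13 + 2*(-5)))/(-13 + 2*(-5)))*(-1/29106) = (15720 - (43/2 + (-13 - 10))/(-13 - 10))*(-1/29106) = (15720 - (43/2 - 23)/(-23))*(-1/29106) = (15720 - (-1)*(-3)/(23*2))*(-1/29106) = (15720 - 1*3/46)*(-1/29106) = (15720 - 3/46)*(-1/29106) = (723117/46)*(-1/29106) = -241039/446292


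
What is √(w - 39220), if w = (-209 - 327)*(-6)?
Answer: 2*I*√9001 ≈ 189.75*I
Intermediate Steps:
w = 3216 (w = -536*(-6) = 3216)
√(w - 39220) = √(3216 - 39220) = √(-36004) = 2*I*√9001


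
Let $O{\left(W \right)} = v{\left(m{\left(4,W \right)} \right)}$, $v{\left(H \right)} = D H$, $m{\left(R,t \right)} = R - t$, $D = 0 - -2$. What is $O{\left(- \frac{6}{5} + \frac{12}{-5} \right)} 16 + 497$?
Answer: $\frac{3701}{5} \approx 740.2$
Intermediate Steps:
$D = 2$ ($D = 0 + 2 = 2$)
$v{\left(H \right)} = 2 H$
$O{\left(W \right)} = 8 - 2 W$ ($O{\left(W \right)} = 2 \left(4 - W\right) = 8 - 2 W$)
$O{\left(- \frac{6}{5} + \frac{12}{-5} \right)} 16 + 497 = \left(8 - 2 \left(- \frac{6}{5} + \frac{12}{-5}\right)\right) 16 + 497 = \left(8 - 2 \left(\left(-6\right) \frac{1}{5} + 12 \left(- \frac{1}{5}\right)\right)\right) 16 + 497 = \left(8 - 2 \left(- \frac{6}{5} - \frac{12}{5}\right)\right) 16 + 497 = \left(8 - - \frac{36}{5}\right) 16 + 497 = \left(8 + \frac{36}{5}\right) 16 + 497 = \frac{76}{5} \cdot 16 + 497 = \frac{1216}{5} + 497 = \frac{3701}{5}$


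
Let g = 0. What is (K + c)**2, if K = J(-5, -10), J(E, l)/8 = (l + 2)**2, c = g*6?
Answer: 262144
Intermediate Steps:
c = 0 (c = 0*6 = 0)
J(E, l) = 8*(2 + l)**2 (J(E, l) = 8*(l + 2)**2 = 8*(2 + l)**2)
K = 512 (K = 8*(2 - 10)**2 = 8*(-8)**2 = 8*64 = 512)
(K + c)**2 = (512 + 0)**2 = 512**2 = 262144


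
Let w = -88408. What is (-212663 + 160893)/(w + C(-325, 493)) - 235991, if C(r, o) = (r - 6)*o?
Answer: -59373159911/251591 ≈ -2.3599e+5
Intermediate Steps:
C(r, o) = o*(-6 + r) (C(r, o) = (-6 + r)*o = o*(-6 + r))
(-212663 + 160893)/(w + C(-325, 493)) - 235991 = (-212663 + 160893)/(-88408 + 493*(-6 - 325)) - 235991 = -51770/(-88408 + 493*(-331)) - 235991 = -51770/(-88408 - 163183) - 235991 = -51770/(-251591) - 235991 = -51770*(-1/251591) - 235991 = 51770/251591 - 235991 = -59373159911/251591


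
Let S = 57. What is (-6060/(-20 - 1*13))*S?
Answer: 115140/11 ≈ 10467.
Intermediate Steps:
(-6060/(-20 - 1*13))*S = -6060/(-20 - 1*13)*57 = -6060/(-20 - 13)*57 = -6060/(-33)*57 = -6060*(-1)/33*57 = -60*(-101/33)*57 = (2020/11)*57 = 115140/11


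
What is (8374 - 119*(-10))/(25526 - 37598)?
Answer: -797/1006 ≈ -0.79225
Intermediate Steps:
(8374 - 119*(-10))/(25526 - 37598) = (8374 + 1190)/(-12072) = 9564*(-1/12072) = -797/1006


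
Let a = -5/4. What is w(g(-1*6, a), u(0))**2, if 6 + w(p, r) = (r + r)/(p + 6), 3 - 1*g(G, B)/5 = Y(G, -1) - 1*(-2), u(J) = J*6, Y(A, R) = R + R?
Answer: 36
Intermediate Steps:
Y(A, R) = 2*R
u(J) = 6*J
a = -5/4 (a = -5*1/4 = -5/4 ≈ -1.2500)
g(G, B) = 15 (g(G, B) = 15 - 5*(2*(-1) - 1*(-2)) = 15 - 5*(-2 + 2) = 15 - 5*0 = 15 + 0 = 15)
w(p, r) = -6 + 2*r/(6 + p) (w(p, r) = -6 + (r + r)/(p + 6) = -6 + (2*r)/(6 + p) = -6 + 2*r/(6 + p))
w(g(-1*6, a), u(0))**2 = (2*(-18 + 6*0 - 3*15)/(6 + 15))**2 = (2*(-18 + 0 - 45)/21)**2 = (2*(1/21)*(-63))**2 = (-6)**2 = 36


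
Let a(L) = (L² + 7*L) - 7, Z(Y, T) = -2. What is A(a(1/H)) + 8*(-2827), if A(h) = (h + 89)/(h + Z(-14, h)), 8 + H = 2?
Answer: -8257751/365 ≈ -22624.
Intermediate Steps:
H = -6 (H = -8 + 2 = -6)
a(L) = -7 + L² + 7*L
A(h) = (89 + h)/(-2 + h) (A(h) = (h + 89)/(h - 2) = (89 + h)/(-2 + h))
A(a(1/H)) + 8*(-2827) = (89 + (-7 + (1/(-6))² + 7/(-6)))/(-2 + (-7 + (1/(-6))² + 7/(-6))) + 8*(-2827) = (89 + (-7 + (-⅙)² + 7*(-⅙)))/(-2 + (-7 + (-⅙)² + 7*(-⅙))) - 22616 = (89 + (-7 + 1/36 - 7/6))/(-2 + (-7 + 1/36 - 7/6)) - 22616 = (89 - 293/36)/(-2 - 293/36) - 22616 = (2911/36)/(-365/36) - 22616 = -36/365*2911/36 - 22616 = -2911/365 - 22616 = -8257751/365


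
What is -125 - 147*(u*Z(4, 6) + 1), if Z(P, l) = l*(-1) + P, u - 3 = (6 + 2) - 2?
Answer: 2374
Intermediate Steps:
u = 9 (u = 3 + ((6 + 2) - 2) = 3 + (8 - 2) = 3 + 6 = 9)
Z(P, l) = P - l (Z(P, l) = -l + P = P - l)
-125 - 147*(u*Z(4, 6) + 1) = -125 - 147*(9*(4 - 1*6) + 1) = -125 - 147*(9*(4 - 6) + 1) = -125 - 147*(9*(-2) + 1) = -125 - 147*(-18 + 1) = -125 - 147*(-17) = -125 + 2499 = 2374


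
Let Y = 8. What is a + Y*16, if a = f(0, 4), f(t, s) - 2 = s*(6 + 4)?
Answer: 170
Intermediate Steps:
f(t, s) = 2 + 10*s (f(t, s) = 2 + s*(6 + 4) = 2 + s*10 = 2 + 10*s)
a = 42 (a = 2 + 10*4 = 2 + 40 = 42)
a + Y*16 = 42 + 8*16 = 42 + 128 = 170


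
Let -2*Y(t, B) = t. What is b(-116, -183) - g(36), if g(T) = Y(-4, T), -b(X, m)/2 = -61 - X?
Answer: -112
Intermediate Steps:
b(X, m) = 122 + 2*X (b(X, m) = -2*(-61 - X) = 122 + 2*X)
Y(t, B) = -t/2
g(T) = 2 (g(T) = -1/2*(-4) = 2)
b(-116, -183) - g(36) = (122 + 2*(-116)) - 1*2 = (122 - 232) - 2 = -110 - 2 = -112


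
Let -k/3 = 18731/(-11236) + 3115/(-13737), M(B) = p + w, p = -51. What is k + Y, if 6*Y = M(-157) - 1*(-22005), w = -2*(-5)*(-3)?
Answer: 188289307063/51449644 ≈ 3659.7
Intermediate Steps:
w = -30 (w = 10*(-3) = -30)
M(B) = -81 (M(B) = -51 - 30 = -81)
k = 292307887/51449644 (k = -3*(18731/(-11236) + 3115/(-13737)) = -3*(18731*(-1/11236) + 3115*(-1/13737)) = -3*(-18731/11236 - 3115/13737) = -3*(-292307887/154348932) = 292307887/51449644 ≈ 5.6814)
Y = 3654 (Y = (-81 - 1*(-22005))/6 = (-81 + 22005)/6 = (⅙)*21924 = 3654)
k + Y = 292307887/51449644 + 3654 = 188289307063/51449644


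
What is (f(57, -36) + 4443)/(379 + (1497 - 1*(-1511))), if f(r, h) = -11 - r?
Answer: 4375/3387 ≈ 1.2917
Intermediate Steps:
(f(57, -36) + 4443)/(379 + (1497 - 1*(-1511))) = ((-11 - 1*57) + 4443)/(379 + (1497 - 1*(-1511))) = ((-11 - 57) + 4443)/(379 + (1497 + 1511)) = (-68 + 4443)/(379 + 3008) = 4375/3387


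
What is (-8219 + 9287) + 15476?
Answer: 16544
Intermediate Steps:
(-8219 + 9287) + 15476 = 1068 + 15476 = 16544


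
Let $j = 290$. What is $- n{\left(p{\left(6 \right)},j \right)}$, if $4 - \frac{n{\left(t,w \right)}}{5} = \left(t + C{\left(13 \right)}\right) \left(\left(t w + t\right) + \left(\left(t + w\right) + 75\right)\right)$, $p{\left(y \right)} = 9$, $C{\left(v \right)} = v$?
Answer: $329210$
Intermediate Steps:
$n{\left(t,w \right)} = 20 - 5 \left(13 + t\right) \left(75 + w + 2 t + t w\right)$ ($n{\left(t,w \right)} = 20 - 5 \left(t + 13\right) \left(\left(t w + t\right) + \left(\left(t + w\right) + 75\right)\right) = 20 - 5 \left(13 + t\right) \left(\left(t + t w\right) + \left(75 + t + w\right)\right) = 20 - 5 \left(13 + t\right) \left(75 + w + 2 t + t w\right)$)
$- n{\left(p{\left(6 \right)},j \right)} = - (-4855 - 4545 - 18850 - 10 \cdot 9^{2} - 630 \cdot 290 - 1450 \cdot 9^{2}) = - (-4855 - 4545 - 18850 - 810 - 182700 - 1450 \cdot 81) = - (-4855 - 4545 - 18850 - 810 - 182700 - 117450) = \left(-1\right) \left(-329210\right) = 329210$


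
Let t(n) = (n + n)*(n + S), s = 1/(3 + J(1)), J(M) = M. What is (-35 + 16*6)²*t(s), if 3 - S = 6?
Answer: -40931/8 ≈ -5116.4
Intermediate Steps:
S = -3 (S = 3 - 1*6 = 3 - 6 = -3)
s = ¼ (s = 1/(3 + 1) = 1/4 = ¼ ≈ 0.25000)
t(n) = 2*n*(-3 + n) (t(n) = (n + n)*(n - 3) = (2*n)*(-3 + n) = 2*n*(-3 + n))
(-35 + 16*6)²*t(s) = (-35 + 16*6)²*(2*(¼)*(-3 + ¼)) = (-35 + 96)²*(2*(¼)*(-11/4)) = 61²*(-11/8) = 3721*(-11/8) = -40931/8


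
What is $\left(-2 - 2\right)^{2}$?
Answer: $16$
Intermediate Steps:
$\left(-2 - 2\right)^{2} = \left(-4\right)^{2} = 16$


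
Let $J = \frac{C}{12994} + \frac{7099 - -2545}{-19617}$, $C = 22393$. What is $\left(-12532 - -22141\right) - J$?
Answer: $\frac{2449051821137}{254903298} \approx 9607.8$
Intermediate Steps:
$J = \frac{313969345}{254903298}$ ($J = \frac{22393}{12994} + \frac{7099 - -2545}{-19617} = 22393 \cdot \frac{1}{12994} + \left(7099 + 2545\right) \left(- \frac{1}{19617}\right) = \frac{22393}{12994} + 9644 \left(- \frac{1}{19617}\right) = \frac{22393}{12994} - \frac{9644}{19617} = \frac{313969345}{254903298} \approx 1.2317$)
$\left(-12532 - -22141\right) - J = \left(-12532 - -22141\right) - \frac{313969345}{254903298} = \left(-12532 + 22141\right) - \frac{313969345}{254903298} = 9609 - \frac{313969345}{254903298} = \frac{2449051821137}{254903298}$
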